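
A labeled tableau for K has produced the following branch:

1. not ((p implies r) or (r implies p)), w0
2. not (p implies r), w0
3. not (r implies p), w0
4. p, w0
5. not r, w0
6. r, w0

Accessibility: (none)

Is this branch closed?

Both r and not r appear at w0.

Closed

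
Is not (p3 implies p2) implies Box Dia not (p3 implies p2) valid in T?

Tableau for the negation not (not (p3 implies p2) implies Box Dia not (p3 implies p2)):
1. not (not (p3 implies p2) implies Box Dia not (p3 implies p2)), w0
2. not (p3 implies p2), w0   [neg-implies-rule on 1]
3. not Box Dia not (p3 implies p2), w0   [neg-implies-rule on 1]
4. p3, w0   [neg-implies-rule on 2]
5. not p2, w0   [neg-implies-rule on 2]
6. not Dia not (p3 implies p2), w1   [neg-Box-rule on 3: fresh world w1, w0Rw1]
7. p3 implies p2, w1   [neg-Dia-rule on 6 via w1Rw1]
8. p2, w1   [implies-rule on 7 (branches; this branch)]
Accessibility: w0Rw0, w0Rw1, w1Rw1
The negation has an open branch (countermodel exists).

No, not valid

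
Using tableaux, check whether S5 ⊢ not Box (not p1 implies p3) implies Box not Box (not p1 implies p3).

Tableau for the negation not (not Box (not p1 implies p3) implies Box not Box (not p1 implies p3)):
1. not (not Box (not p1 implies p3) implies Box not Box (not p1 implies p3)), u
2. not Box (not p1 implies p3), u
3. not Box not Box (not p1 implies p3), u
4. not (not p1 implies p3), v
5. not p1, v
6. not p3, v
7. Box (not p1 implies p3), w
8. not p1 implies p3, u
9. not p1 implies p3, v
10. not p1 implies p3, w
11. p3, u
12. p3, v
Accessibility: uRu, uRv, uRw, vRu, vRv, vRw, wRu, wRv, wRw
Branch closes: p3 and not p3 both at v.
Every branch of the negation's tableau closes; the branch above is one of them.

Valid in S5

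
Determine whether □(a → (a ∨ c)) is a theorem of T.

Yes, valid

Tableau for the negation ¬□(a → (a ∨ c)):
1. ¬□(a → (a ∨ c)), u
2. ¬(a → (a ∨ c)), v
3. a, v
4. ¬(a ∨ c), v
5. ¬a, v
6. ¬c, v
Accessibility: uRu, uRv, vRv
Branch closes: a and ¬a both at v.
Every branch of the negation's tableau closes; the branch above is one of them.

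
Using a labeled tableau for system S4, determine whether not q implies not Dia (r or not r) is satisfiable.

Satisfiable

1. not q implies not Dia (r or not r), w0
2. q, w0   [implies-rule on 1 (branches; this branch)]
Accessibility: w0Rw0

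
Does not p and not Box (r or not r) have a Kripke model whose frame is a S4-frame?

1. not p and not Box (r or not r), u
2. not p, u
3. not Box (r or not r), u
4. not (r or not r), v
5. not r, v
6. r, v
Accessibility: uRu, uRv, vRv
Branch closes: r and not r both at v.
(One branch shown.) All branches close.

Unsatisfiable (every branch closes)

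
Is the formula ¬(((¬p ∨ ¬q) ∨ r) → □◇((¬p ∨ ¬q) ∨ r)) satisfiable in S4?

Satisfiable (open branch found)

1. ¬(((¬p ∨ ¬q) ∨ r) → □◇((¬p ∨ ¬q) ∨ r)), 0
2. (¬p ∨ ¬q) ∨ r, 0
3. ¬□◇((¬p ∨ ¬q) ∨ r), 0
4. r, 0
5. ¬◇((¬p ∨ ¬q) ∨ r), 1
6. ¬((¬p ∨ ¬q) ∨ r), 1
7. ¬(¬p ∨ ¬q), 1
8. ¬r, 1
9. p, 1
10. q, 1
Accessibility: 0R0, 0R1, 1R1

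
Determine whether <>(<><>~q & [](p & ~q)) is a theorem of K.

Not valid

Tableau for the negation ~<>(<><>~q & [](p & ~q)):
1. ~<>(<><>~q & [](p & ~q)), u
The negation has an open branch (countermodel exists).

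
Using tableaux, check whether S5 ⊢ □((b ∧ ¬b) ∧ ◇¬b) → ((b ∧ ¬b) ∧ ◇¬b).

Valid

Tableau for the negation ¬(□((b ∧ ¬b) ∧ ◇¬b) → ((b ∧ ¬b) ∧ ◇¬b)):
1. ¬(□((b ∧ ¬b) ∧ ◇¬b) → ((b ∧ ¬b) ∧ ◇¬b)), 0
2. □((b ∧ ¬b) ∧ ◇¬b), 0
3. ¬((b ∧ ¬b) ∧ ◇¬b), 0
4. (b ∧ ¬b) ∧ ◇¬b, 0
5. b ∧ ¬b, 0
6. ◇¬b, 0
7. b, 0
8. ¬b, 0
Accessibility: 0R0
Branch closes: b and ¬b both at 0.
All branches of the negation close; one closing branch shown above.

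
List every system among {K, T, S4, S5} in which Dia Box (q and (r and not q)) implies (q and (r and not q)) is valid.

T, S4, S5

T-tableau for the negation not (Dia Box (q and (r and not q)) implies (q and (r and not q))):
1. not (Dia Box (q and (r and not q)) implies (q and (r and not q))), w0
2. Dia Box (q and (r and not q)), w0   [neg-implies-rule on 1]
3. not (q and (r and not q)), w0   [neg-implies-rule on 1]
4. not (r and not q), w0   [neg-and-rule on 3 (branches; this branch)]
5. q, w0   [neg-and-rule on 4 (branches; this branch)]
6. Box (q and (r and not q)), w1   [Dia-rule on 2: fresh world w1, w0Rw1]
7. q and (r and not q), w1   [Box-rule on 6 via w1Rw1]
8. q, w1   [and-rule on 7]
9. r and not q, w1   [and-rule on 7]
10. r, w1   [and-rule on 9]
11. not q, w1   [and-rule on 9]
Accessibility: w0Rw0, w0Rw1, w1Rw1
Branch closes: q and not q both at w1.
Every branch closes (one shown): valid in T, hence also in S4, S5 (every theorem of T is a theorem of S4 and S5).
K-tableau for the negation not (Dia Box (q and (r and not q)) implies (q and (r and not q))):
1. not (Dia Box (q and (r and not q)) implies (q and (r and not q))), w0
2. Dia Box (q and (r and not q)), w0   [neg-implies-rule on 1]
3. not (q and (r and not q)), w0   [neg-implies-rule on 1]
4. not (r and not q), w0   [neg-and-rule on 3 (branches; this branch)]
5. q, w0   [neg-and-rule on 4 (branches; this branch)]
6. Box (q and (r and not q)), w1   [Dia-rule on 2: fresh world w1, w0Rw1]
Accessibility: w0Rw1
Complete open branch: countermodel on a K-frame, so not valid in K.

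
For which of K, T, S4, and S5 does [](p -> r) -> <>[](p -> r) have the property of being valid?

T, S4, S5

K-tableau for the negation ~([](p -> r) -> <>[](p -> r)):
1. ~([](p -> r) -> <>[](p -> r)), 0
2. [](p -> r), 0
3. ~<>[](p -> r), 0
Complete open branch: countermodel on a K-frame, so not valid in K.
T-tableau for the negation ~([](p -> r) -> <>[](p -> r)):
1. ~([](p -> r) -> <>[](p -> r)), 0
2. [](p -> r), 0
3. ~<>[](p -> r), 0
4. p -> r, 0
5. ~[](p -> r), 0
6. r, 0
7. ~(p -> r), 1
8. p, 1
9. ~r, 1
10. p -> r, 1
11. ~[](p -> r), 1
12. r, 1
Accessibility: 0R0, 0R1, 1R1
Branch closes: r and ~r both at 1.
Every branch closes (one shown): valid in T, hence also in S4, S5 (every theorem of T is a theorem of S4 and S5).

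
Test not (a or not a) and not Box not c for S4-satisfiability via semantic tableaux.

1. not (a or not a) and not Box not c, w0
2. not (a or not a), w0   [and-rule on 1]
3. not Box not c, w0   [and-rule on 1]
4. not a, w0   [neg-or-rule on 2]
5. a, w0   [neg-or-rule on 2]
Accessibility: w0Rw0
Branch closes: a and not a both at w0.
Every branch closes; the branch above is one of them.

Unsatisfiable (every branch closes)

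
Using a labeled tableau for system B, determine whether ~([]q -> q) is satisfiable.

Unsatisfiable

1. ~([]q -> q), 0
2. []q, 0   [~->-rule on 1]
3. ~q, 0   [~->-rule on 1]
4. q, 0   [[]-rule on 2 via 0R0]
Accessibility: 0R0
Branch closes: q and ~q both at 0.
Every branch closes; the branch above is one of them.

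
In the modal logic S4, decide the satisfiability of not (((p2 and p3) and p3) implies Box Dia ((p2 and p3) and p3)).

Satisfiable (open branch found)

1. not (((p2 and p3) and p3) implies Box Dia ((p2 and p3) and p3)), u
2. (p2 and p3) and p3, u   [neg-implies-rule on 1]
3. not Box Dia ((p2 and p3) and p3), u   [neg-implies-rule on 1]
4. p2 and p3, u   [and-rule on 2]
5. p3, u   [and-rule on 2]
6. p2, u   [and-rule on 4]
7. not Dia ((p2 and p3) and p3), v   [neg-Box-rule on 3: fresh world v, uRv]
8. not ((p2 and p3) and p3), v   [neg-Dia-rule on 7 via vRv]
9. not p3, v   [neg-and-rule on 8 (branches; this branch)]
Accessibility: uRu, uRv, vRv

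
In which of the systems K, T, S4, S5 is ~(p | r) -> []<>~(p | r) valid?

S5

S4-tableau for the negation ~(~(p | r) -> []<>~(p | r)):
1. ~(~(p | r) -> []<>~(p | r)), u
2. ~(p | r), u
3. ~[]<>~(p | r), u
4. ~p, u
5. ~r, u
6. ~<>~(p | r), v
7. p | r, v
8. r, v
Accessibility: uRu, uRv, vRv
Complete open branch: countermodel on an S4-frame, so not valid in S4, nor in K, T (the same frame is also a K-frame and a T-frame).
S5-tableau for the negation ~(~(p | r) -> []<>~(p | r)):
1. ~(~(p | r) -> []<>~(p | r)), u
2. ~(p | r), u
3. ~[]<>~(p | r), u
4. ~p, u
5. ~r, u
6. ~<>~(p | r), v
7. p | r, u
8. p | r, v
9. r, u
Accessibility: uRu, uRv, vRu, vRv
Branch closes: r and ~r both at u.
Every branch closes (one shown): valid in S5.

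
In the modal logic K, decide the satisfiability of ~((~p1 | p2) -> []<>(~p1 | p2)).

1. ~((~p1 | p2) -> []<>(~p1 | p2)), u
2. ~p1 | p2, u   [~->-rule on 1]
3. ~[]<>(~p1 | p2), u   [~->-rule on 1]
4. p2, u   [|-rule on 2 (branches; this branch)]
5. ~<>(~p1 | p2), v   [~[]-rule on 3: fresh world v, uRv]
Accessibility: uRv

Satisfiable (open branch found)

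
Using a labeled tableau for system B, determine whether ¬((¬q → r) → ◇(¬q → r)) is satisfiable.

1. ¬((¬q → r) → ◇(¬q → r)), 0
2. ¬q → r, 0
3. ¬◇(¬q → r), 0
4. ¬(¬q → r), 0
5. ¬q, 0
6. ¬r, 0
7. r, 0
Accessibility: 0R0
Branch closes: r and ¬r both at 0.
All branches of the tableau close; one closing branch shown above.

No, unsatisfiable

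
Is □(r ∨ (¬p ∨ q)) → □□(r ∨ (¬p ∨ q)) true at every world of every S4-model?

Tableau for the negation ¬(□(r ∨ (¬p ∨ q)) → □□(r ∨ (¬p ∨ q))):
1. ¬(□(r ∨ (¬p ∨ q)) → □□(r ∨ (¬p ∨ q))), w0
2. □(r ∨ (¬p ∨ q)), w0
3. ¬□□(r ∨ (¬p ∨ q)), w0
4. r ∨ (¬p ∨ q), w0
5. ¬p ∨ q, w0
6. q, w0
7. ¬□(r ∨ (¬p ∨ q)), w1
8. r ∨ (¬p ∨ q), w1
9. ¬p ∨ q, w1
10. q, w1
11. ¬(r ∨ (¬p ∨ q)), w2
12. ¬r, w2
13. ¬(¬p ∨ q), w2
14. p, w2
15. ¬q, w2
16. r ∨ (¬p ∨ q), w2
17. ¬p ∨ q, w2
18. q, w2
Accessibility: w0Rw0, w0Rw1, w0Rw2, w1Rw1, w1Rw2, w2Rw2
Branch closes: q and ¬q both at w2.
Every branch of the negation's tableau closes; the branch above is one of them.

Valid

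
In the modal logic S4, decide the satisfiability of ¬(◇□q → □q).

1. ¬(◇□q → □q), u
2. ◇□q, u
3. ¬□q, u
4. □q, v
5. q, v
6. ¬q, w
Accessibility: uRu, uRv, uRw, vRv, wRw

Satisfiable (open branch found)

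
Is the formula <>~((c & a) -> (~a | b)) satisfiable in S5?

Satisfiable

1. <>~((c & a) -> (~a | b)), u
2. ~((c & a) -> (~a | b)), v   [<>-rule on 1: fresh world v, uRv]
3. c & a, v   [~->-rule on 2]
4. ~(~a | b), v   [~->-rule on 2]
5. c, v   [&-rule on 3]
6. a, v   [&-rule on 3]
7. ~b, v   [~|-rule on 4]
Accessibility: uRu, uRv, vRu, vRv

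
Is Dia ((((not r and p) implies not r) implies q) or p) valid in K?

Tableau for the negation not Dia ((((not r and p) implies not r) implies q) or p):
1. not Dia ((((not r and p) implies not r) implies q) or p), u
The negation has an open branch (countermodel exists).

No, not valid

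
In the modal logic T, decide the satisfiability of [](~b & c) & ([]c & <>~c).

1. [](~b & c) & ([]c & <>~c), 0
2. [](~b & c), 0   [&-rule on 1]
3. []c & <>~c, 0   [&-rule on 1]
4. []c, 0   [&-rule on 3]
5. <>~c, 0   [&-rule on 3]
6. ~b & c, 0   [[]-rule on 2 via 0R0]
7. ~b, 0   [&-rule on 6]
8. c, 0   [&-rule on 6]
9. ~c, 1   [<>-rule on 5: fresh world 1, 0R1]
10. ~b & c, 1   [[]-rule on 2 via 0R1]
11. ~b, 1   [&-rule on 10]
12. c, 1   [&-rule on 10]
Accessibility: 0R0, 0R1, 1R1
Branch closes: c and ~c both at 1.
All branches of the tableau close; one closing branch shown above.

No, unsatisfiable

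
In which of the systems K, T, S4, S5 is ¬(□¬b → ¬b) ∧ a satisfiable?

K

T-tableau for the formula:
1. ¬(□¬b → ¬b) ∧ a, u
2. ¬(□¬b → ¬b), u   [∧-rule on 1]
3. a, u   [∧-rule on 1]
4. □¬b, u   [¬→-rule on 2]
5. b, u   [¬→-rule on 2]
6. ¬b, u   [□-rule on 4 via uRu]
Accessibility: uRu
Branch closes: b and ¬b both at u.
Every branch closes (one shown): unsatisfiable in T, hence also in S4, S5 (every S4/S5-frame is a T-frame).
K-tableau for the formula:
1. ¬(□¬b → ¬b) ∧ a, u
2. ¬(□¬b → ¬b), u   [∧-rule on 1]
3. a, u   [∧-rule on 1]
4. □¬b, u   [¬→-rule on 2]
5. b, u   [¬→-rule on 2]
Complete open branch: satisfiable in K.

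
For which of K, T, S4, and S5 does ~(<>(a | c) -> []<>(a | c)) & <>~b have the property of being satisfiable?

K, T, S4

S4-tableau for the formula:
1. ~(<>(a | c) -> []<>(a | c)) & <>~b, w0
2. ~(<>(a | c) -> []<>(a | c)), w0
3. <>~b, w0
4. <>(a | c), w0
5. ~[]<>(a | c), w0
6. ~b, w1
7. a | c, w2
8. c, w2
9. ~<>(a | c), w3
10. ~(a | c), w3
11. ~a, w3
12. ~c, w3
Accessibility: w0Rw0, w0Rw1, w0Rw2, w0Rw3, w1Rw1, w2Rw2, w3Rw3
Complete open branch: satisfiable in S4, hence also in K, T (this S4-model is also a K-model and a T-model).
S5-tableau for the formula:
1. ~(<>(a | c) -> []<>(a | c)) & <>~b, w0
2. ~(<>(a | c) -> []<>(a | c)), w0
3. <>~b, w0
4. <>(a | c), w0
5. ~[]<>(a | c), w0
6. ~b, w1
7. a | c, w2
8. c, w2
9. ~<>(a | c), w3
10. ~(a | c), w0
11. ~a, w0
12. ~c, w0
13. ~(a | c), w1
14. ~a, w1
15. ~c, w1
16. ~(a | c), w2
17. ~a, w2
18. ~c, w2
Accessibility: w0Rw0, w0Rw1, w0Rw2, w0Rw3, w1Rw0, w1Rw1, w1Rw2, w1Rw3, w2Rw0, w2Rw1, w2Rw2, w2Rw3, w3Rw0, w3Rw1, w3Rw2, w3Rw3
Branch closes: c and ~c both at w2.
Every branch closes (one shown): unsatisfiable in S5.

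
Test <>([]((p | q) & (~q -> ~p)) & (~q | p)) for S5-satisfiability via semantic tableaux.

Yes, satisfiable

1. <>([]((p | q) & (~q -> ~p)) & (~q | p)), u
2. []((p | q) & (~q -> ~p)) & (~q | p), v   [<>-rule on 1: fresh world v, uRv]
3. []((p | q) & (~q -> ~p)), v   [&-rule on 2]
4. ~q | p, v   [&-rule on 2]
5. (p | q) & (~q -> ~p), u   [[]-rule on 3 via vRu]
6. p | q, u   [&-rule on 5]
7. ~q -> ~p, u   [&-rule on 5]
8. (p | q) & (~q -> ~p), v   [[]-rule on 3 via vRv]
9. p | q, v   [&-rule on 8]
10. ~q -> ~p, v   [&-rule on 8]
11. p, v   [|-rule on 4 (branches; this branch)]
12. q, u   [|-rule on 6 (branches; this branch)]
13. ~p, u   [->-rule on 7 (branches; this branch)]
14. q, v   [|-rule on 9 (branches; this branch)]
Accessibility: uRu, uRv, vRu, vRv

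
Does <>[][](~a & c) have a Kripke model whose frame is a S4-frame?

1. <>[][](~a & c), w0
2. [][](~a & c), w1
3. [](~a & c), w1
4. ~a & c, w1
5. ~a, w1
6. c, w1
Accessibility: w0Rw0, w0Rw1, w1Rw1

Satisfiable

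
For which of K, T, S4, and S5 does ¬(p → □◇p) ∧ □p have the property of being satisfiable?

K

K-tableau for the formula:
1. ¬(p → □◇p) ∧ □p, w0
2. ¬(p → □◇p), w0   [∧-rule on 1]
3. □p, w0   [∧-rule on 1]
4. p, w0   [¬→-rule on 2]
5. ¬□◇p, w0   [¬→-rule on 2]
6. ¬◇p, w1   [¬□-rule on 5: fresh world w1, w0Rw1]
7. p, w1   [□-rule on 3 via w0Rw1]
Accessibility: w0Rw1
Complete open branch: satisfiable in K.
T-tableau for the formula:
1. ¬(p → □◇p) ∧ □p, w0
2. ¬(p → □◇p), w0   [∧-rule on 1]
3. □p, w0   [∧-rule on 1]
4. p, w0   [¬→-rule on 2]
5. ¬□◇p, w0   [¬→-rule on 2]
6. ¬◇p, w1   [¬□-rule on 5: fresh world w1, w0Rw1]
7. p, w1   [□-rule on 3 via w0Rw1]
8. ¬p, w1   [¬◇-rule on 6 via w1Rw1]
Accessibility: w0Rw0, w0Rw1, w1Rw1
Branch closes: p and ¬p both at w1.
Every branch closes (one shown): unsatisfiable in T, hence also in S4, S5 (every S4/S5-frame is a T-frame).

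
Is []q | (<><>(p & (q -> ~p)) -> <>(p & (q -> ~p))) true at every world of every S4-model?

Valid in S4

Tableau for the negation ~([]q | (<><>(p & (q -> ~p)) -> <>(p & (q -> ~p)))):
1. ~([]q | (<><>(p & (q -> ~p)) -> <>(p & (q -> ~p)))), w0
2. ~[]q, w0   [~|-rule on 1]
3. ~(<><>(p & (q -> ~p)) -> <>(p & (q -> ~p))), w0   [~|-rule on 1]
4. <><>(p & (q -> ~p)), w0   [~->-rule on 3]
5. ~<>(p & (q -> ~p)), w0   [~->-rule on 3]
6. ~(p & (q -> ~p)), w0   [~<>-rule on 5 via w0Rw0]
7. ~(q -> ~p), w0   [~&-rule on 6 (branches; this branch)]
8. q, w0   [~->-rule on 7]
9. p, w0   [~->-rule on 7]
10. ~q, w1   [~[]-rule on 2: fresh world w1, w0Rw1]
11. ~(p & (q -> ~p)), w1   [~<>-rule on 5 via w0Rw1]
12. ~p, w1   [~&-rule on 11 (branches; this branch)]
13. <>(p & (q -> ~p)), w2   [<>-rule on 4: fresh world w2, w0Rw2]
14. ~(p & (q -> ~p)), w2   [~<>-rule on 5 via w0Rw2]
15. ~(q -> ~p), w2   [~&-rule on 14 (branches; this branch)]
16. q, w2   [~->-rule on 15]
17. p, w2   [~->-rule on 15]
18. p & (q -> ~p), w3   [<>-rule on 13: fresh world w3, w2Rw3]
19. p, w3   [&-rule on 18]
20. q -> ~p, w3   [&-rule on 18]
21. ~(p & (q -> ~p)), w3   [~<>-rule on 5 via w0Rw3]
22. ~q, w3   [->-rule on 20 (branches; this branch)]
23. ~(q -> ~p), w3   [~&-rule on 21 (branches; this branch)]
24. q, w3   [~->-rule on 23]
Accessibility: w0Rw0, w0Rw1, w0Rw2, w0Rw3, w1Rw1, w2Rw2, w2Rw3, w3Rw3
Branch closes: q and ~q both at w3.
Every branch of the negation's tableau closes; the branch above is one of them.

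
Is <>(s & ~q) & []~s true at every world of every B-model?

No, not valid

Tableau for the negation ~(<>(s & ~q) & []~s):
1. ~(<>(s & ~q) & []~s), 0
2. ~[]~s, 0
3. s, 1
Accessibility: 0R0, 0R1, 1R0, 1R1
The negation has an open branch (countermodel exists).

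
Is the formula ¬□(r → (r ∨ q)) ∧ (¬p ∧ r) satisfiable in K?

Unsatisfiable

1. ¬□(r → (r ∨ q)) ∧ (¬p ∧ r), u
2. ¬□(r → (r ∨ q)), u   [∧-rule on 1]
3. ¬p ∧ r, u   [∧-rule on 1]
4. ¬p, u   [∧-rule on 3]
5. r, u   [∧-rule on 3]
6. ¬(r → (r ∨ q)), v   [¬□-rule on 2: fresh world v, uRv]
7. r, v   [¬→-rule on 6]
8. ¬(r ∨ q), v   [¬→-rule on 6]
9. ¬r, v   [¬∨-rule on 8]
10. ¬q, v   [¬∨-rule on 8]
Accessibility: uRv
Branch closes: r and ¬r both at v.
All branches of the tableau close; one closing branch shown above.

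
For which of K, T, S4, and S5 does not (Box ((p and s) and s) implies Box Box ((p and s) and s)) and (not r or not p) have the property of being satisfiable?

K, T

T-tableau for the formula:
1. not (Box ((p and s) and s) implies Box Box ((p and s) and s)) and (not r or not p), 0
2. not (Box ((p and s) and s) implies Box Box ((p and s) and s)), 0   [and-rule on 1]
3. not r or not p, 0   [and-rule on 1]
4. Box ((p and s) and s), 0   [neg-implies-rule on 2]
5. not Box Box ((p and s) and s), 0   [neg-implies-rule on 2]
6. (p and s) and s, 0   [Box-rule on 4 via 0R0]
7. p and s, 0   [and-rule on 6]
8. s, 0   [and-rule on 6]
9. p, 0   [and-rule on 7]
10. not r, 0   [or-rule on 3 (branches; this branch)]
11. not Box ((p and s) and s), 1   [neg-Box-rule on 5: fresh world 1, 0R1]
12. (p and s) and s, 1   [Box-rule on 4 via 0R1]
13. p and s, 1   [and-rule on 12]
14. s, 1   [and-rule on 12]
15. p, 1   [and-rule on 13]
16. not ((p and s) and s), 2   [neg-Box-rule on 11: fresh world 2, 1R2]
17. not s, 2   [neg-and-rule on 16 (branches; this branch)]
Accessibility: 0R0, 0R1, 1R1, 1R2, 2R2
Complete open branch: satisfiable in T, hence also in K (this T-model is also a K-model).
S4-tableau for the formula:
1. not (Box ((p and s) and s) implies Box Box ((p and s) and s)) and (not r or not p), 0
2. not (Box ((p and s) and s) implies Box Box ((p and s) and s)), 0   [and-rule on 1]
3. not r or not p, 0   [and-rule on 1]
4. Box ((p and s) and s), 0   [neg-implies-rule on 2]
5. not Box Box ((p and s) and s), 0   [neg-implies-rule on 2]
6. (p and s) and s, 0   [Box-rule on 4 via 0R0]
7. p and s, 0   [and-rule on 6]
8. s, 0   [and-rule on 6]
9. p, 0   [and-rule on 7]
10. not r, 0   [or-rule on 3 (branches; this branch)]
11. not Box ((p and s) and s), 1   [neg-Box-rule on 5: fresh world 1, 0R1]
12. (p and s) and s, 1   [Box-rule on 4 via 0R1]
13. p and s, 1   [and-rule on 12]
14. s, 1   [and-rule on 12]
15. p, 1   [and-rule on 13]
16. not ((p and s) and s), 2   [neg-Box-rule on 11: fresh world 2, 1R2]
17. (p and s) and s, 2   [Box-rule on 4 via 0R2]
18. p and s, 2   [and-rule on 17]
19. s, 2   [and-rule on 17]
20. p, 2   [and-rule on 18]
21. not (p and s), 2   [neg-and-rule on 16 (branches; this branch)]
22. not s, 2   [neg-and-rule on 21 (branches; this branch)]
Accessibility: 0R0, 0R1, 0R2, 1R1, 1R2, 2R2
Branch closes: s and not s both at 2.
Every branch closes (one shown): unsatisfiable in S4, hence also in S5 (every S5-frame is an S4-frame).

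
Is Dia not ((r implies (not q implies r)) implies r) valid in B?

Tableau for the negation not Dia not ((r implies (not q implies r)) implies r):
1. not Dia not ((r implies (not q implies r)) implies r), w0
2. (r implies (not q implies r)) implies r, w0   [neg-Dia-rule on 1 via w0Rw0]
3. r, w0   [implies-rule on 2 (branches; this branch)]
Accessibility: w0Rw0
The negation has an open branch (countermodel exists).

Invalid (countermodel exists)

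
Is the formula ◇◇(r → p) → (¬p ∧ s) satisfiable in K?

1. ◇◇(r → p) → (¬p ∧ s), 0
2. ¬p ∧ s, 0
3. ¬p, 0
4. s, 0

Satisfiable (open branch found)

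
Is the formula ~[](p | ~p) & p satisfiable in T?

No, unsatisfiable

1. ~[](p | ~p) & p, 0
2. ~[](p | ~p), 0   [&-rule on 1]
3. p, 0   [&-rule on 1]
4. ~(p | ~p), 1   [~[]-rule on 2: fresh world 1, 0R1]
5. ~p, 1   [~|-rule on 4]
6. p, 1   [~|-rule on 4]
Accessibility: 0R0, 0R1, 1R1
Branch closes: p and ~p both at 1.
Every branch closes; the branch above is one of them.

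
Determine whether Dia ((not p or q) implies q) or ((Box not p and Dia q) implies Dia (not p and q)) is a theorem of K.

Tableau for the negation not (Dia ((not p or q) implies q) or ((Box not p and Dia q) implies Dia (not p and q))):
1. not (Dia ((not p or q) implies q) or ((Box not p and Dia q) implies Dia (not p and q))), u
2. not Dia ((not p or q) implies q), u   [neg-or-rule on 1]
3. not ((Box not p and Dia q) implies Dia (not p and q)), u   [neg-or-rule on 1]
4. Box not p and Dia q, u   [neg-implies-rule on 3]
5. not Dia (not p and q), u   [neg-implies-rule on 3]
6. Box not p, u   [and-rule on 4]
7. Dia q, u   [and-rule on 4]
8. q, v   [Dia-rule on 7: fresh world v, uRv]
9. not ((not p or q) implies q), v   [neg-Dia-rule on 2 via uRv]
10. not p or q, v   [neg-implies-rule on 9]
11. not q, v   [neg-implies-rule on 9]
Accessibility: uRv
Branch closes: q and not q both at v.
All branches of the negation close; one closing branch shown above.

Valid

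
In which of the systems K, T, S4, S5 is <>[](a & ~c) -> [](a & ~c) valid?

S4-tableau for the negation ~(<>[](a & ~c) -> [](a & ~c)):
1. ~(<>[](a & ~c) -> [](a & ~c)), w0
2. <>[](a & ~c), w0
3. ~[](a & ~c), w0
4. [](a & ~c), w1
5. a & ~c, w1
6. a, w1
7. ~c, w1
8. ~(a & ~c), w2
9. c, w2
Accessibility: w0Rw0, w0Rw1, w0Rw2, w1Rw1, w2Rw2
Complete open branch: countermodel on an S4-frame, so not valid in S4, nor in K, T (the same frame is also a K-frame and a T-frame).
S5-tableau for the negation ~(<>[](a & ~c) -> [](a & ~c)):
1. ~(<>[](a & ~c) -> [](a & ~c)), w0
2. <>[](a & ~c), w0
3. ~[](a & ~c), w0
4. [](a & ~c), w1
5. a & ~c, w0
6. a, w0
7. ~c, w0
8. a & ~c, w1
9. a, w1
10. ~c, w1
11. ~(a & ~c), w2
12. a & ~c, w2
13. a, w2
14. ~c, w2
15. c, w2
Accessibility: w0Rw0, w0Rw1, w0Rw2, w1Rw0, w1Rw1, w1Rw2, w2Rw0, w2Rw1, w2Rw2
Branch closes: c and ~c both at w2.
Every branch closes (one shown): valid in S5.

S5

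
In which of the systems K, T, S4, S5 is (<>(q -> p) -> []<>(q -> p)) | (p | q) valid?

S4-tableau for the negation ~((<>(q -> p) -> []<>(q -> p)) | (p | q)):
1. ~((<>(q -> p) -> []<>(q -> p)) | (p | q)), u
2. ~(<>(q -> p) -> []<>(q -> p)), u   [~|-rule on 1]
3. ~(p | q), u   [~|-rule on 1]
4. <>(q -> p), u   [~->-rule on 2]
5. ~[]<>(q -> p), u   [~->-rule on 2]
6. ~p, u   [~|-rule on 3]
7. ~q, u   [~|-rule on 3]
8. q -> p, v   [<>-rule on 4: fresh world v, uRv]
9. p, v   [->-rule on 8 (branches; this branch)]
10. ~<>(q -> p), w   [~[]-rule on 5: fresh world w, uRw]
11. ~(q -> p), w   [~<>-rule on 10 via wRw]
12. q, w   [~->-rule on 11]
13. ~p, w   [~->-rule on 11]
Accessibility: uRu, uRv, uRw, vRv, wRw
Complete open branch: countermodel on an S4-frame, so not valid in S4, nor in K, T (the same frame is also a K-frame and a T-frame).
S5-tableau for the negation ~((<>(q -> p) -> []<>(q -> p)) | (p | q)):
1. ~((<>(q -> p) -> []<>(q -> p)) | (p | q)), u
2. ~(<>(q -> p) -> []<>(q -> p)), u   [~|-rule on 1]
3. ~(p | q), u   [~|-rule on 1]
4. <>(q -> p), u   [~->-rule on 2]
5. ~[]<>(q -> p), u   [~->-rule on 2]
6. ~p, u   [~|-rule on 3]
7. ~q, u   [~|-rule on 3]
8. q -> p, v   [<>-rule on 4: fresh world v, uRv]
9. p, v   [->-rule on 8 (branches; this branch)]
10. ~<>(q -> p), w   [~[]-rule on 5: fresh world w, uRw]
11. ~(q -> p), u   [~<>-rule on 10 via wRu]
12. q, u   [~->-rule on 11]
Accessibility: uRu, uRv, uRw, vRu, vRv, vRw, wRu, wRv, wRw
Branch closes: q and ~q both at u.
Every branch closes (one shown): valid in S5.

S5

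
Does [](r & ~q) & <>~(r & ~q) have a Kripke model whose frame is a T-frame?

1. [](r & ~q) & <>~(r & ~q), 0
2. [](r & ~q), 0
3. <>~(r & ~q), 0
4. r & ~q, 0
5. r, 0
6. ~q, 0
7. ~(r & ~q), 1
8. r & ~q, 1
9. r, 1
10. ~q, 1
11. q, 1
Accessibility: 0R0, 0R1, 1R1
Branch closes: q and ~q both at 1.
Every branch closes; the branch above is one of them.

Unsatisfiable (every branch closes)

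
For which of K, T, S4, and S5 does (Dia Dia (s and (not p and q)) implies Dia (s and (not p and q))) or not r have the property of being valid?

T-tableau for the negation not ((Dia Dia (s and (not p and q)) implies Dia (s and (not p and q))) or not r):
1. not ((Dia Dia (s and (not p and q)) implies Dia (s and (not p and q))) or not r), u
2. not (Dia Dia (s and (not p and q)) implies Dia (s and (not p and q))), u
3. r, u
4. Dia Dia (s and (not p and q)), u
5. not Dia (s and (not p and q)), u
6. not (s and (not p and q)), u
7. not (not p and q), u
8. not q, u
9. Dia (s and (not p and q)), v
10. not (s and (not p and q)), v
11. not (not p and q), v
12. not q, v
13. s and (not p and q), w
14. s, w
15. not p and q, w
16. not p, w
17. q, w
Accessibility: uRu, uRv, vRv, vRw, wRw
Complete open branch: countermodel on a T-frame, so not valid in T, nor in K (the same frame is also a K-frame).
S4-tableau for the negation not ((Dia Dia (s and (not p and q)) implies Dia (s and (not p and q))) or not r):
1. not ((Dia Dia (s and (not p and q)) implies Dia (s and (not p and q))) or not r), u
2. not (Dia Dia (s and (not p and q)) implies Dia (s and (not p and q))), u
3. r, u
4. Dia Dia (s and (not p and q)), u
5. not Dia (s and (not p and q)), u
6. not (s and (not p and q)), u
7. not (not p and q), u
8. not q, u
9. Dia (s and (not p and q)), v
10. not (s and (not p and q)), v
11. not (not p and q), v
12. not q, v
13. s and (not p and q), w
14. s, w
15. not p and q, w
16. not p, w
17. q, w
18. not (s and (not p and q)), w
19. not (not p and q), w
20. not q, w
Accessibility: uRu, uRv, uRw, vRv, vRw, wRw
Branch closes: q and not q both at w.
Every branch closes (one shown): valid in S4, hence also in S5 (every theorem of S4 is a theorem of S5).

S4, S5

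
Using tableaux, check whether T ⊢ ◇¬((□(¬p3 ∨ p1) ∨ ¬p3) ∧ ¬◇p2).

Invalid (countermodel exists)

Tableau for the negation ¬◇¬((□(¬p3 ∨ p1) ∨ ¬p3) ∧ ¬◇p2):
1. ¬◇¬((□(¬p3 ∨ p1) ∨ ¬p3) ∧ ¬◇p2), w0
2. (□(¬p3 ∨ p1) ∨ ¬p3) ∧ ¬◇p2, w0
3. □(¬p3 ∨ p1) ∨ ¬p3, w0
4. ¬◇p2, w0
5. ¬p2, w0
6. ¬p3, w0
Accessibility: w0Rw0
The negation has an open branch (countermodel exists).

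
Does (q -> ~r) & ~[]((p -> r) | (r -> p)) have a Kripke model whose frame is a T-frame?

1. (q -> ~r) & ~[]((p -> r) | (r -> p)), u
2. q -> ~r, u
3. ~[]((p -> r) | (r -> p)), u
4. ~r, u
5. ~((p -> r) | (r -> p)), v
6. ~(p -> r), v
7. ~(r -> p), v
8. p, v
9. ~r, v
10. r, v
11. ~p, v
Accessibility: uRu, uRv, vRv
Branch closes: r and ~r both at v.
All branches of the tableau close; one closing branch shown above.

Unsatisfiable (every branch closes)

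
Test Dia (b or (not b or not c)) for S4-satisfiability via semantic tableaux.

Satisfiable (open branch found)

1. Dia (b or (not b or not c)), u
2. b or (not b or not c), v
3. not b or not c, v
4. not c, v
Accessibility: uRu, uRv, vRv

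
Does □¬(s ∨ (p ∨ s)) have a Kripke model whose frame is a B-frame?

Satisfiable (open branch found)

1. □¬(s ∨ (p ∨ s)), w0
2. ¬(s ∨ (p ∨ s)), w0   [□-rule on 1 via w0Rw0]
3. ¬s, w0   [¬∨-rule on 2]
4. ¬(p ∨ s), w0   [¬∨-rule on 2]
5. ¬p, w0   [¬∨-rule on 4]
Accessibility: w0Rw0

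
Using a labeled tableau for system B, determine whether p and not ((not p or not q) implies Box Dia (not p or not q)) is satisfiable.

Unsatisfiable (every branch closes)

1. p and not ((not p or not q) implies Box Dia (not p or not q)), w0
2. p, w0
3. not ((not p or not q) implies Box Dia (not p or not q)), w0
4. not p or not q, w0
5. not Box Dia (not p or not q), w0
6. not q, w0
7. not Dia (not p or not q), w1
8. not (not p or not q), w0
9. q, w0
Accessibility: w0Rw0, w0Rw1, w1Rw0, w1Rw1
Branch closes: q and not q both at w0.
Every branch closes; the branch above is one of them.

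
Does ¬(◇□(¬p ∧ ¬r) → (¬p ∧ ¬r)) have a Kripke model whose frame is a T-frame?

1. ¬(◇□(¬p ∧ ¬r) → (¬p ∧ ¬r)), u
2. ◇□(¬p ∧ ¬r), u
3. ¬(¬p ∧ ¬r), u
4. r, u
5. □(¬p ∧ ¬r), v
6. ¬p ∧ ¬r, v
7. ¬p, v
8. ¬r, v
Accessibility: uRu, uRv, vRv

Satisfiable (open branch found)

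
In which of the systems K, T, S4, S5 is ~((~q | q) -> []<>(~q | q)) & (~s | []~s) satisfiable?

K

T-tableau for the formula:
1. ~((~q | q) -> []<>(~q | q)) & (~s | []~s), u
2. ~((~q | q) -> []<>(~q | q)), u
3. ~s | []~s, u
4. ~q | q, u
5. ~[]<>(~q | q), u
6. []~s, u
7. ~s, u
8. q, u
9. ~<>(~q | q), v
10. ~s, v
11. ~(~q | q), v
12. q, v
13. ~q, v
Accessibility: uRu, uRv, vRv
Branch closes: q and ~q both at v.
Every branch closes (one shown): unsatisfiable in T, hence also in S4, S5 (every S4/S5-frame is a T-frame).
K-tableau for the formula:
1. ~((~q | q) -> []<>(~q | q)) & (~s | []~s), u
2. ~((~q | q) -> []<>(~q | q)), u
3. ~s | []~s, u
4. ~q | q, u
5. ~[]<>(~q | q), u
6. []~s, u
7. q, u
8. ~<>(~q | q), v
9. ~s, v
Accessibility: uRv
Complete open branch: satisfiable in K.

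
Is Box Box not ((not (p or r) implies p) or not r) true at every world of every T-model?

Tableau for the negation not Box Box not ((not (p or r) implies p) or not r):
1. not Box Box not ((not (p or r) implies p) or not r), w0
2. not Box not ((not (p or r) implies p) or not r), w1
3. (not (p or r) implies p) or not r, w2
4. not r, w2
Accessibility: w0Rw0, w0Rw1, w1Rw1, w1Rw2, w2Rw2
The negation has an open branch (countermodel exists).

No, not valid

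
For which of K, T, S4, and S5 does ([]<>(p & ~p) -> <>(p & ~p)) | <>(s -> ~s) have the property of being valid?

T-tableau for the negation ~(([]<>(p & ~p) -> <>(p & ~p)) | <>(s -> ~s)):
1. ~(([]<>(p & ~p) -> <>(p & ~p)) | <>(s -> ~s)), 0
2. ~([]<>(p & ~p) -> <>(p & ~p)), 0
3. ~<>(s -> ~s), 0
4. []<>(p & ~p), 0
5. ~<>(p & ~p), 0
6. ~(s -> ~s), 0
7. s, 0
8. <>(p & ~p), 0
9. ~(p & ~p), 0
10. p, 0
11. p & ~p, 1
12. p, 1
13. ~p, 1
Accessibility: 0R0, 0R1, 1R1
Branch closes: p and ~p both at 1.
Every branch closes (one shown): valid in T, hence also in S4, S5 (every theorem of T is a theorem of S4 and S5).
K-tableau for the negation ~(([]<>(p & ~p) -> <>(p & ~p)) | <>(s -> ~s)):
1. ~(([]<>(p & ~p) -> <>(p & ~p)) | <>(s -> ~s)), 0
2. ~([]<>(p & ~p) -> <>(p & ~p)), 0
3. ~<>(s -> ~s), 0
4. []<>(p & ~p), 0
5. ~<>(p & ~p), 0
Complete open branch: countermodel on a K-frame, so not valid in K.

T, S4, S5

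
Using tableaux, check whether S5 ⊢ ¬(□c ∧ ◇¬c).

Tableau for the negation □c ∧ ◇¬c:
1. □c ∧ ◇¬c, 0
2. □c, 0
3. ◇¬c, 0
4. c, 0
5. ¬c, 1
6. c, 1
Accessibility: 0R0, 0R1, 1R0, 1R1
Branch closes: c and ¬c both at 1.
All branches of the negation close; one closing branch shown above.

Yes, valid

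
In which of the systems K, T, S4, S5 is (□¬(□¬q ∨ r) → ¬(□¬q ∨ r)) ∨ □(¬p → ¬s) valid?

T, S4, S5

K-tableau for the negation ¬((□¬(□¬q ∨ r) → ¬(□¬q ∨ r)) ∨ □(¬p → ¬s)):
1. ¬((□¬(□¬q ∨ r) → ¬(□¬q ∨ r)) ∨ □(¬p → ¬s)), 0
2. ¬(□¬(□¬q ∨ r) → ¬(□¬q ∨ r)), 0
3. ¬□(¬p → ¬s), 0
4. □¬(□¬q ∨ r), 0
5. □¬q ∨ r, 0
6. r, 0
7. ¬(¬p → ¬s), 1
8. ¬p, 1
9. s, 1
10. ¬(□¬q ∨ r), 1
11. ¬□¬q, 1
12. ¬r, 1
13. q, 2
Accessibility: 0R1, 1R2
Complete open branch: countermodel on a K-frame, so not valid in K.
T-tableau for the negation ¬((□¬(□¬q ∨ r) → ¬(□¬q ∨ r)) ∨ □(¬p → ¬s)):
1. ¬((□¬(□¬q ∨ r) → ¬(□¬q ∨ r)) ∨ □(¬p → ¬s)), 0
2. ¬(□¬(□¬q ∨ r) → ¬(□¬q ∨ r)), 0
3. ¬□(¬p → ¬s), 0
4. □¬(□¬q ∨ r), 0
5. □¬q ∨ r, 0
6. ¬(□¬q ∨ r), 0
7. ¬□¬q, 0
8. ¬r, 0
9. □¬q, 0
10. ¬q, 0
11. ¬(¬p → ¬s), 1
12. ¬p, 1
13. s, 1
14. ¬(□¬q ∨ r), 1
15. ¬□¬q, 1
16. ¬r, 1
17. ¬q, 1
18. q, 2
19. ¬(□¬q ∨ r), 2
20. ¬□¬q, 2
21. ¬r, 2
22. ¬q, 2
Accessibility: 0R0, 0R1, 0R2, 1R1, 2R2
Branch closes: q and ¬q both at 2.
Every branch closes (one shown): valid in T, hence also in S4, S5 (every theorem of T is a theorem of S4 and S5).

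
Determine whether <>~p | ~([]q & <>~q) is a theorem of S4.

Valid

Tableau for the negation ~(<>~p | ~([]q & <>~q)):
1. ~(<>~p | ~([]q & <>~q)), w0
2. ~<>~p, w0
3. []q & <>~q, w0
4. []q, w0
5. <>~q, w0
6. p, w0
7. q, w0
8. ~q, w1
9. p, w1
10. q, w1
Accessibility: w0Rw0, w0Rw1, w1Rw1
Branch closes: q and ~q both at w1.
All branches of the negation close; one closing branch shown above.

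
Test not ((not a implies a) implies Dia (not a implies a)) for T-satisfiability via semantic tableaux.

1. not ((not a implies a) implies Dia (not a implies a)), 0
2. not a implies a, 0   [neg-implies-rule on 1]
3. not Dia (not a implies a), 0   [neg-implies-rule on 1]
4. not (not a implies a), 0   [neg-Dia-rule on 3 via 0R0]
5. not a, 0   [neg-implies-rule on 4]
6. a, 0   [implies-rule on 2 (branches; this branch)]
Accessibility: 0R0
Branch closes: a and not a both at 0.
All branches of the tableau close; one closing branch shown above.

Unsatisfiable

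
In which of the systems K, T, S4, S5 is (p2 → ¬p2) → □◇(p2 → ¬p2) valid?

S5

S5-tableau for the negation ¬((p2 → ¬p2) → □◇(p2 → ¬p2)):
1. ¬((p2 → ¬p2) → □◇(p2 → ¬p2)), w0
2. p2 → ¬p2, w0
3. ¬□◇(p2 → ¬p2), w0
4. ¬p2, w0
5. ¬◇(p2 → ¬p2), w1
6. ¬(p2 → ¬p2), w0
7. p2, w0
Accessibility: w0Rw0, w0Rw1, w1Rw0, w1Rw1
Branch closes: p2 and ¬p2 both at w0.
Every branch closes (one shown): valid in S5.
S4-tableau for the negation ¬((p2 → ¬p2) → □◇(p2 → ¬p2)):
1. ¬((p2 → ¬p2) → □◇(p2 → ¬p2)), w0
2. p2 → ¬p2, w0
3. ¬□◇(p2 → ¬p2), w0
4. ¬p2, w0
5. ¬◇(p2 → ¬p2), w1
6. ¬(p2 → ¬p2), w1
7. p2, w1
Accessibility: w0Rw0, w0Rw1, w1Rw1
Complete open branch: countermodel on an S4-frame, so not valid in S4, nor in K, T (the same frame is also a K-frame and a T-frame).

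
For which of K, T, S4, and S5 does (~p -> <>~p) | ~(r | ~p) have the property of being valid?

T-tableau for the negation ~((~p -> <>~p) | ~(r | ~p)):
1. ~((~p -> <>~p) | ~(r | ~p)), 0
2. ~(~p -> <>~p), 0
3. r | ~p, 0
4. ~p, 0
5. ~<>~p, 0
6. p, 0
Accessibility: 0R0
Branch closes: p and ~p both at 0.
Every branch closes (one shown): valid in T, hence also in S4, S5 (every theorem of T is a theorem of S4 and S5).
K-tableau for the negation ~((~p -> <>~p) | ~(r | ~p)):
1. ~((~p -> <>~p) | ~(r | ~p)), 0
2. ~(~p -> <>~p), 0
3. r | ~p, 0
4. ~p, 0
5. ~<>~p, 0
Complete open branch: countermodel on a K-frame, so not valid in K.

T, S4, S5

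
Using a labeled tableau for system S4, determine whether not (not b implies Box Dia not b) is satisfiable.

1. not (not b implies Box Dia not b), u
2. not b, u
3. not Box Dia not b, u
4. not Dia not b, v
5. b, v
Accessibility: uRu, uRv, vRv

Yes, satisfiable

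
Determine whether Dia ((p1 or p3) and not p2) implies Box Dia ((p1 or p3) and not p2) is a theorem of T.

Tableau for the negation not (Dia ((p1 or p3) and not p2) implies Box Dia ((p1 or p3) and not p2)):
1. not (Dia ((p1 or p3) and not p2) implies Box Dia ((p1 or p3) and not p2)), w0
2. Dia ((p1 or p3) and not p2), w0
3. not Box Dia ((p1 or p3) and not p2), w0
4. (p1 or p3) and not p2, w1
5. p1 or p3, w1
6. not p2, w1
7. p3, w1
8. not Dia ((p1 or p3) and not p2), w2
9. not ((p1 or p3) and not p2), w2
10. p2, w2
Accessibility: w0Rw0, w0Rw1, w0Rw2, w1Rw1, w2Rw2
The negation has an open branch (countermodel exists).

Not valid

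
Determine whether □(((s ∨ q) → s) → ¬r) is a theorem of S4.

Tableau for the negation ¬□(((s ∨ q) → s) → ¬r):
1. ¬□(((s ∨ q) → s) → ¬r), 0
2. ¬(((s ∨ q) → s) → ¬r), 1   [¬□-rule on 1: fresh world 1, 0R1]
3. (s ∨ q) → s, 1   [¬→-rule on 2]
4. r, 1   [¬→-rule on 2]
5. s, 1   [→-rule on 3 (branches; this branch)]
Accessibility: 0R0, 0R1, 1R1
The negation has an open branch (countermodel exists).

Invalid (countermodel exists)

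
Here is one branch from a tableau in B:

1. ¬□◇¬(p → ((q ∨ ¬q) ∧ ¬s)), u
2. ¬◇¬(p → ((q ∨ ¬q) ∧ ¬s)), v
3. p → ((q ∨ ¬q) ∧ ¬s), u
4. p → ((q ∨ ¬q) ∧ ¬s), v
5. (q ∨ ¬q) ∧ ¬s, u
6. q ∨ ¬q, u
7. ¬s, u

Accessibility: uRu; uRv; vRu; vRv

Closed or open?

No atom appears with both signs at the same world.

Open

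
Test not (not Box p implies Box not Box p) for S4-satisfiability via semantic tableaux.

1. not (not Box p implies Box not Box p), u
2. not Box p, u
3. not Box not Box p, u
4. not p, v
5. Box p, w
6. p, w
Accessibility: uRu, uRv, uRw, vRv, wRw

Satisfiable (open branch found)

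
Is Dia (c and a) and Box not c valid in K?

Not valid

Tableau for the negation not (Dia (c and a) and Box not c):
1. not (Dia (c and a) and Box not c), w0
2. not Box not c, w0
3. c, w1
Accessibility: w0Rw1
The negation has an open branch (countermodel exists).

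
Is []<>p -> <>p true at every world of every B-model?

Tableau for the negation ~([]<>p -> <>p):
1. ~([]<>p -> <>p), u
2. []<>p, u   [~->-rule on 1]
3. ~<>p, u   [~->-rule on 1]
4. <>p, u   [[]-rule on 2 via uRu]
5. ~p, u   [~<>-rule on 3 via uRu]
6. p, v   [<>-rule on 4: fresh world v, uRv]
7. <>p, v   [[]-rule on 2 via uRv]
8. ~p, v   [~<>-rule on 3 via uRv]
Accessibility: uRu, uRv, vRu, vRv
Branch closes: p and ~p both at v.
All branches of the negation close; one closing branch shown above.

Valid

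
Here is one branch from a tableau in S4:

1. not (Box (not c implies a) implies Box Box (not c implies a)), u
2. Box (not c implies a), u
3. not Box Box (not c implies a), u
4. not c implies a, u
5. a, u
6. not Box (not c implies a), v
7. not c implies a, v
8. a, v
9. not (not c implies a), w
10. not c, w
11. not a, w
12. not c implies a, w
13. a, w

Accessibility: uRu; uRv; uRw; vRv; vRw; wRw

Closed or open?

Yes, closed

Both a and not a appear at w.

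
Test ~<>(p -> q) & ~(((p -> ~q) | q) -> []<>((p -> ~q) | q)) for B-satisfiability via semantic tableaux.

Unsatisfiable (every branch closes)

1. ~<>(p -> q) & ~(((p -> ~q) | q) -> []<>((p -> ~q) | q)), 0
2. ~<>(p -> q), 0   [&-rule on 1]
3. ~(((p -> ~q) | q) -> []<>((p -> ~q) | q)), 0   [&-rule on 1]
4. (p -> ~q) | q, 0   [~->-rule on 3]
5. ~[]<>((p -> ~q) | q), 0   [~->-rule on 3]
6. ~(p -> q), 0   [~<>-rule on 2 via 0R0]
7. p, 0   [~->-rule on 6]
8. ~q, 0   [~->-rule on 6]
9. p -> ~q, 0   [|-rule on 4 (branches; this branch)]
10. ~<>((p -> ~q) | q), 1   [~[]-rule on 5: fresh world 1, 0R1]
11. ~(p -> q), 1   [~<>-rule on 2 via 0R1]
12. p, 1   [~->-rule on 11]
13. ~q, 1   [~->-rule on 11]
14. ~((p -> ~q) | q), 0   [~<>-rule on 10 via 1R0]
15. ~(p -> ~q), 0   [~|-rule on 14]
16. q, 0   [~->-rule on 15]
Accessibility: 0R0, 0R1, 1R0, 1R1
Branch closes: q and ~q both at 0.
Every branch closes; the branch above is one of them.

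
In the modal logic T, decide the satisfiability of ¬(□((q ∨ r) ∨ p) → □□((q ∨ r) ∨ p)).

1. ¬(□((q ∨ r) ∨ p) → □□((q ∨ r) ∨ p)), u
2. □((q ∨ r) ∨ p), u
3. ¬□□((q ∨ r) ∨ p), u
4. (q ∨ r) ∨ p, u
5. p, u
6. ¬□((q ∨ r) ∨ p), v
7. (q ∨ r) ∨ p, v
8. p, v
9. ¬((q ∨ r) ∨ p), w
10. ¬(q ∨ r), w
11. ¬p, w
12. ¬q, w
13. ¬r, w
Accessibility: uRu, uRv, vRv, vRw, wRw

Satisfiable (open branch found)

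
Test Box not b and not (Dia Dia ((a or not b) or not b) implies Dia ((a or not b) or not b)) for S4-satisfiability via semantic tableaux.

1. Box not b and not (Dia Dia ((a or not b) or not b) implies Dia ((a or not b) or not b)), w0
2. Box not b, w0
3. not (Dia Dia ((a or not b) or not b) implies Dia ((a or not b) or not b)), w0
4. Dia Dia ((a or not b) or not b), w0
5. not Dia ((a or not b) or not b), w0
6. not b, w0
7. not ((a or not b) or not b), w0
8. not (a or not b), w0
9. b, w0
Accessibility: w0Rw0
Branch closes: b and not b both at w0.
All branches of the tableau close; one closing branch shown above.

Unsatisfiable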